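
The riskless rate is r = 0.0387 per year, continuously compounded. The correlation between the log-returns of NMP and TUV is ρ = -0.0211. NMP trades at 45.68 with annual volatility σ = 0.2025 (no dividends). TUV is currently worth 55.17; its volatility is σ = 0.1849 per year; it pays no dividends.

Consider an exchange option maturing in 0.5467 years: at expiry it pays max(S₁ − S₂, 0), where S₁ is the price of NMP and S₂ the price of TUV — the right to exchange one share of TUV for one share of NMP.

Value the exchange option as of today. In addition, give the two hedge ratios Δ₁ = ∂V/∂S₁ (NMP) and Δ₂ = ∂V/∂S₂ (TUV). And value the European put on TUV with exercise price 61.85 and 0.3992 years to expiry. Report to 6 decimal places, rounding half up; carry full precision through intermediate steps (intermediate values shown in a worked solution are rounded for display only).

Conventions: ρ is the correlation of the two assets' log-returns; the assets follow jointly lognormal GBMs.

σ_eff = √(σ₁² + σ₂² − 2ρσ₁σ₂) = √(0.2025² + 0.1849² − 2·-0.0211·0.2025·0.1849) = 0.277082
d₁ = (ln(S₁/S₂) + (q₂ − q₁ + σ_eff²/2)T) / (σ_eff√T) = (ln(45.68/55.17) + (0.0 − 0.0 + 0.038387)·0.5467) / 0.204872 = -0.818914
d₂ = d₁ − σ_eff√T = -0.818914 − 0.204872 = -1.023786
N(d₁) = 0.206418,  N(d₂) = 0.152968
V = S₁·e^{−q₁T}·N(d₁) − S₂·e^{−q₂T}·N(d₂) = 9.429164 − 8.439256 = 0.989907
Δ₁ = e^{−q₁T}·N(d₁) = 0.206418;  Δ₂ = −e^{−q₂T}·N(d₂) = -0.152968
[vanilla: TUV put K=61.85]
σ√T = 0.1849·√0.3992 = 0.116824
d₁ = (ln(S/K) + (r+σ²/2)T) / (σ√T) = (ln(55.17/61.85) + (0.0387+0.1849²/2)·0.3992) / 0.116824 = (-0.114293 + 0.022273) / 0.116824 = -0.787679
d₂ = d₁ − σ√T = -0.787679 − 0.116824 = -0.904503
e^{−rT} = 0.984670
N(−d₁) = 0.784558,  N(−d₂) = 0.817136
price = K·e^{−rT}·N(−d₂) − S·N(−d₁) = 49.765043 − 43.284047 = 6.480996

exchange price = 0.989907
Δ1 = 0.206418
Δ2 = -0.152968
price(TUV put K=61.85) = 6.480996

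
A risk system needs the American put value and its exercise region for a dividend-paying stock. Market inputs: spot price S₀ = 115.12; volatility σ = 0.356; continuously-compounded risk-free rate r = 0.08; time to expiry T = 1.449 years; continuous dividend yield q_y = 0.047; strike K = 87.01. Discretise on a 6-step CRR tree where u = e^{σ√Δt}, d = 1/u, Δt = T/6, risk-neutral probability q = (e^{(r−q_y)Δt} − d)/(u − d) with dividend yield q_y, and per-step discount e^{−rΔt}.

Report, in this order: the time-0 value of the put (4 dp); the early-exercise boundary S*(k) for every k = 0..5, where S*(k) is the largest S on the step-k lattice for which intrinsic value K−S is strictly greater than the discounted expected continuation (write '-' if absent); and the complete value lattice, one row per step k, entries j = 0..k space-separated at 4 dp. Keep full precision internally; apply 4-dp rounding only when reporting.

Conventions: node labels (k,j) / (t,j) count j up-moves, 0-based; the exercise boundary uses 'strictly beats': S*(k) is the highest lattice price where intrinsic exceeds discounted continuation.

Δt=0.24150, u=1.19118, d=0.83950, q=0.47913, disc=e^(-rΔt)=0.98087
k=6 terminal: V=max(K-S,0) → 46.7126 29.8312 5.8778 0.0000 0.0000 0.0000 0.0000
k=5: j=0 S=48.0017 intr=39.0083 cont=37.8852 V=39.0083[EX]; j=1 S=68.1105 intr=18.8995 cont=18.0033 V=18.8995[EX]; j=2 S=96.6433 intr=0.0000 cont=3.0030 V=3.0030[hold]; j=3 S=137.1291 intr=0.0000 cont=0.0000 V=0.0000[hold]; j=4 S=194.5752 intr=0.0000 cont=0.0000 V=0.0000[hold]; j=5 S=276.0865 intr=0.0000 cont=0.0000 V=0.0000[hold]  S*(5)=68.1105
k=4: j=0 S=57.1788 intr=29.8312 cont=28.8116 V=29.8312[EX]; j=1 S=81.1322 intr=5.8778 cont=11.0672 V=11.0672[hold]; j=2 S=115.1200 intr=0.0000 cont=1.5343 V=1.5343[hold]; j=3 S=163.3460 intr=0.0000 cont=0.0000 V=0.0000[hold]; j=4 S=231.7748 intr=0.0000 cont=0.0000 V=0.0000[hold]  S*(4)=57.1788
k=3: j=0 S=68.1105 intr=18.8995 cont=20.4421 V=20.4421[hold]; j=1 S=96.6433 intr=0.0000 cont=6.3754 V=6.3754[hold]; j=2 S=137.1291 intr=0.0000 cont=0.7839 V=0.7839[hold]; j=3 S=194.5752 intr=0.0000 cont=0.0000 V=0.0000[hold]  S*(3)=-
k=2: j=0 S=81.1322 intr=5.8778 cont=13.4402 V=13.4402[hold]; j=1 S=115.1200 intr=0.0000 cont=3.6256 V=3.6256[hold]; j=2 S=163.3460 intr=0.0000 cont=0.4005 V=0.4005[hold]  S*(2)=-
k=1: j=0 S=96.6433 intr=0.0000 cont=8.5706 V=8.5706[hold]; j=1 S=137.1291 intr=0.0000 cont=2.0406 V=2.0406[hold]  S*(1)=-
k=0: j=0 S=115.1200 intr=0.0000 cont=5.3377 V=5.3377[hold]  S*(0)=-

price = 5.3377
boundary = - - - - 57.1788 68.1105
tree:
5.3377
8.5706 2.0406
13.4402 3.6256 0.4005
20.4421 6.3754 0.7839 0.0000
29.8312 11.0672 1.5343 0.0000 0.0000
39.0083 18.8995 3.0030 0.0000 0.0000 0.0000
46.7126 29.8312 5.8778 0.0000 0.0000 0.0000 0.0000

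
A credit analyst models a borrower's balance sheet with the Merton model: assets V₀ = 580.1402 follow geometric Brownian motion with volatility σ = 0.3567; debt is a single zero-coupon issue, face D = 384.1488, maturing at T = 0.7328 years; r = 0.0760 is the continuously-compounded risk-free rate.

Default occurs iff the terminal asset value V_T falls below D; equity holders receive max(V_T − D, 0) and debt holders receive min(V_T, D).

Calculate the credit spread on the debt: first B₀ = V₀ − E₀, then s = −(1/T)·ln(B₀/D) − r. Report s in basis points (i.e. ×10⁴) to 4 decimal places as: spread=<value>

With assets at 580.1402 and a single debt payment of 384.1488 at 0.7328 years:
d₁ = [ln(V₀/D) + (r + σ²/2)T] / (σ√T)
   = [ln(580.1402/384.1488) + (0.0760 + 0.5·0.3567²)·0.7328] / (0.3567·√0.7328)
   = [0.412240 + 0.102312] / 0.305349 = 1.685128
d₂ = d₁ − σ√T = 1.685128 − 0.305349 = 1.379780
N(d₁) = 0.954018,  N(d₂) = 0.916173,  e^(−rT) = 0.945830
E₀ = V₀·N(d₁) − D·e^(−rT)·N(d₂)
   = 580.1402·0.954018 − 384.1488·0.945830·0.916173 = 220.582650
B₀ = V₀ − E₀ = 580.1402 − 220.582650 = 359.557550
spread = −(1/T)·ln(B₀/D) − r = −(1/0.7328)·ln(359.557550/384.1488) − 0.0760 = 0.01427802
in basis points: 0.01427802 × 10⁴ = 142.7802 bp

spread=142.7802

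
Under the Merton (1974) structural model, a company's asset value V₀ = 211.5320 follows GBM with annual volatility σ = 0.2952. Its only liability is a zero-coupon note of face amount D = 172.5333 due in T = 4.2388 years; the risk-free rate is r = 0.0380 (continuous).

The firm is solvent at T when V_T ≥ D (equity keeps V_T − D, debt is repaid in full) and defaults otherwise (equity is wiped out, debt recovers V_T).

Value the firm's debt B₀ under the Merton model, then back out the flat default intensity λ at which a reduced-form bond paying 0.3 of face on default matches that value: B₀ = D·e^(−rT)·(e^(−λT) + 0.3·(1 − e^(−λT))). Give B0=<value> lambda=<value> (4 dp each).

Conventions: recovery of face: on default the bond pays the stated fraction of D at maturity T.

B0=129.2484 lambda=0.0443

Equity is a call on the firm's assets struck at D = 172.5333:
d₁ = [ln(V₀/D) + (r + σ²/2)T] / (σ√T)
   = [ln(211.5320/172.5333) + (0.0380 + 0.5·0.2952²)·4.2388] / (0.2952·√4.2388)
   = [0.203786 + 0.345765] / 0.607768 = 0.904212
d₂ = d₁ − σ√T = 0.904212 − 0.607768 = 0.296444
N(d₁) = 0.817059,  N(d₂) = 0.616555,  e^(−rT) = 0.851229
E₀ = V₀·N(d₁) − D·e^(−rT)·N(d₂)
   = 211.5320·0.817059 − 172.5333·0.851229·0.616555 = 82.283556
B₀ = V₀ − E₀ = 211.5320 − 82.283556 = 129.248444
e^(−λT) = (B₀·e^(rT)/D − 0.3)/(1 − 0.3) = (129.2484·1.174772/172.5333 − 0.3)/0.7 = 0.82863887
λ = −ln(0.82863887)/4.2388 = 0.044345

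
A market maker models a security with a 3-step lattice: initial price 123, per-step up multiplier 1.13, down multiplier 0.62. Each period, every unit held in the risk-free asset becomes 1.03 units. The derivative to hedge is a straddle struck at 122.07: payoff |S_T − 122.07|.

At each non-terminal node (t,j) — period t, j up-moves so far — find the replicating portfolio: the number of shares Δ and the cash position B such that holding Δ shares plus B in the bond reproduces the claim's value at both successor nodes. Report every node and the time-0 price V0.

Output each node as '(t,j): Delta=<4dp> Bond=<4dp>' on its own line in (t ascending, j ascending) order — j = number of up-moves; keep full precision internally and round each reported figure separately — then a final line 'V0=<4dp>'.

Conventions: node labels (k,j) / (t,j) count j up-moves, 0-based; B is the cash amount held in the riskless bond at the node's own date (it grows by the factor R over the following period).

Since d<R<u, set p* = (R−d)/(u−d) = 0.8039; price each node as the discounted p*-expectation of its children.
Terminal payoffs: V(3,0)=92.7557, V(3,1)=68.6422, V(3,2)=24.6936, V(3,3)=55.4063
  t=2,j=0: stock 47.2812 → up 53.4278 (V=68.6422), down 29.3143 (V=92.7557). Price 71.2334; hedge Δ=-1.0000, bond B=118.5146.
  t=2,j=1: stock 86.1738 → up 97.3764 (V=24.6936), down 53.4278 (V=68.6422). Price 32.3408; hedge Δ=-1.0000, bond B=118.5146.
  t=2,j=2: stock 157.0587 → up 177.4763 (V=55.4063), down 97.3764 (V=24.6936). Price 47.9459; hedge Δ=0.3834, bond B=-12.2752.
  t=1,j=0: stock 76.2600 → up 86.1738 (V=32.3408), down 47.2812 (V=71.2334). Price 38.8027; hedge Δ=-1.0000, bond B=115.0627.
  t=1,j=1: stock 138.9900 → up 157.0587 (V=47.9459), down 86.1738 (V=32.3408). Price 43.5787; hedge Δ=0.2201, bond B=12.9805.
  t=0,j=0: stock 123.0000 → up 138.9900 (V=43.5787), down 76.2600 (V=38.8027). Price 41.4002; hedge Δ=0.0761, bond B=32.0355.
Check: Δ(0,0)·S0 + B(0,0) = 41.4002 = V0.

(0,0): Delta=0.0761 Bond=32.0355
(1,0): Delta=-1.0000 Bond=115.0627
(1,1): Delta=0.2201 Bond=12.9805
(2,0): Delta=-1.0000 Bond=118.5146
(2,1): Delta=-1.0000 Bond=118.5146
(2,2): Delta=0.3834 Bond=-12.2752
V0=41.4002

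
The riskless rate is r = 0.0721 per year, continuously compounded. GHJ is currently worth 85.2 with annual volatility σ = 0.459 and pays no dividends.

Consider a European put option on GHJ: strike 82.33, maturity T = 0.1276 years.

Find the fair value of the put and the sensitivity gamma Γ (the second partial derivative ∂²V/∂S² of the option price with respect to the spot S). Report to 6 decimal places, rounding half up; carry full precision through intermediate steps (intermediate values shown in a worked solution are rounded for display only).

price = 3.826250
Γ = 0.026889

σ√T = 0.459·√0.1276 = 0.163960
d₁ = (ln(S/K) + (r+σ²/2)T) / (σ√T) = (ln(85.2/82.33) + (0.0721+0.459²/2)·0.1276) / 0.163960 = (0.034266 + 0.022641) / 0.163960 = 0.347080
d₂ = d₁ − σ√T = 0.347080 − 0.163960 = 0.183120
e^{−rT} = 0.990842
N(−d₁) = 0.364266,  N(−d₂) = 0.427352
Put price V = K·e^{−rT}·N(−d₂) − S·N(−d₁) = 34.861674 − 31.035424 = 3.826250
φ(d₁) = (1/√(2π))·e^{−d₁²/2} = 0.375622
Γ = φ(d₁) / (S·σ·√T) = 0.026889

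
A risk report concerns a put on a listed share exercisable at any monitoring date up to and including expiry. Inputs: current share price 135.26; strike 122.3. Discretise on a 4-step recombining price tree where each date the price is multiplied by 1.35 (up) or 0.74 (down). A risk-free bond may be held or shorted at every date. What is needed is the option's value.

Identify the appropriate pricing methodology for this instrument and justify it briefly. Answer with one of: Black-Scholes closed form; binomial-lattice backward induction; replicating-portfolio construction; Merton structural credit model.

framework: binomial-lattice backward induction

Key observation: the exercise right at every one of the 4 steps is what matters: each node needs max(122.3 − S, continuation), which only the stepwise tree valuation starting from spot 135.26 delivers.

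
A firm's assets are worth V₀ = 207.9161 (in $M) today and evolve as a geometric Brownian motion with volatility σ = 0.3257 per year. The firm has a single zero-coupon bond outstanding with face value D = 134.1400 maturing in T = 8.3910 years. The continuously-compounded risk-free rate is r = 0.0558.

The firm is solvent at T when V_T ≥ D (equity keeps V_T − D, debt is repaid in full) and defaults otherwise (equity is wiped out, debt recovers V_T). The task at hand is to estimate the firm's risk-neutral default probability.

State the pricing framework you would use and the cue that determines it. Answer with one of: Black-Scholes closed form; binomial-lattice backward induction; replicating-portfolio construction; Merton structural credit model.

framework: Merton structural credit model

Key observation: the data describe a firm's assets (V₀ = 207.9161, GBM) and a single zero-coupon debt of face 134.1400, so credit quantities follow from equity-as-call in the structural model.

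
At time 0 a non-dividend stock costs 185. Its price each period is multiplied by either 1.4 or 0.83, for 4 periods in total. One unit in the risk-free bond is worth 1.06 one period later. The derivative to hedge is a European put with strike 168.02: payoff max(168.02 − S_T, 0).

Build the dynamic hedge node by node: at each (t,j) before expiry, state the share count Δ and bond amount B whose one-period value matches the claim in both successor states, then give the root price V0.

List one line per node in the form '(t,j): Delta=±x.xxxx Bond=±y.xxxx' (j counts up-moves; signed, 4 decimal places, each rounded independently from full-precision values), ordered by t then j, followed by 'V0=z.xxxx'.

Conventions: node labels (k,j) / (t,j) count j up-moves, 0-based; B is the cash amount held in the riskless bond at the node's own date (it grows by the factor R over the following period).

(0,0): Delta=-0.1702 Bond=44.9433
(1,0): Delta=-0.3157 Bond=69.9759
(1,1): Delta=-0.0427 Bond=14.6214
(2,0): Delta=-0.5715 Bond=106.7744
(2,1): Delta=-0.0915 Bond=25.9831
(2,2): Delta=0.0000 Bond=0.0000
(3,0): Delta=-1.0000 Bond=158.5094
(3,1): Delta=-0.1959 Bond=46.1735
(3,2): Delta=0.0000 Bond=0.0000
(3,3): Delta=0.0000 Bond=0.0000
V0=13.4512

Since d<R<u, set p* = (R−d)/(u−d) = 0.4035; price each node as the discounted p*-expectation of its children.
At maturity the claim pays: V(4,0)=80.2221, V(4,1)=19.9272, V(4,2)=0.0000, V(4,3)=0.0000, V(4,4)=0.0000
Node (3,0) S=105.7806: V=(p*·19.9272+(1−p*)·80.2221)/1.06=52.7288; Δ=(19.9272−80.2221)/(148.0928−87.7979)=-1.0000; B=V−Δ·S=158.5094
Node (3,1) S=178.4251: V=(p*·0.0000+(1−p*)·19.9272)/1.06=11.2136; Δ=(0.0000−19.9272)/(249.7951−148.0928)=-0.1959; B=V−Δ·S=46.1735
Node (3,2) S=300.9580: V=(p*·0.0000+(1−p*)·0.0000)/1.06=0.0000; Δ=(0.0000−0.0000)/(421.3412−249.7951)=0.0000; B=V−Δ·S=0.0000
Node (3,3) S=507.6400: V=(p*·0.0000+(1−p*)·0.0000)/1.06=0.0000; Δ=(0.0000−0.0000)/(710.6960−421.3412)=0.0000; B=V−Δ·S=0.0000
Node (2,0) S=127.4465: V=(p*·11.2136+(1−p*)·52.7288)/1.06=33.9406; Δ=(11.2136−52.7288)/(178.4251−105.7806)=-0.5715; B=V−Δ·S=106.7744
Node (2,1) S=214.9700: V=(p*·0.0000+(1−p*)·11.2136)/1.06=6.3102; Δ=(0.0000−11.2136)/(300.9580−178.4251)=-0.0915; B=V−Δ·S=25.9831
Node (2,2) S=362.6000: V=(p*·0.0000+(1−p*)·0.0000)/1.06=0.0000; Δ=(0.0000−0.0000)/(507.6400−300.9580)=0.0000; B=V−Δ·S=0.0000
Node (1,0) S=153.5500: V=(p*·6.3102+(1−p*)·33.9406)/1.06=21.5014; Δ=(6.3102−33.9406)/(214.9700−127.4465)=-0.3157; B=V−Δ·S=69.9759
Node (1,1) S=259.0000: V=(p*·0.0000+(1−p*)·6.3102)/1.06=3.5509; Δ=(0.0000−6.3102)/(362.6000−214.9700)=-0.0427; B=V−Δ·S=14.6214
Node (0,0) S=185.0000: V=(p*·3.5509+(1−p*)·21.5014)/1.06=13.4512; Δ=(3.5509−21.5014)/(259.0000−153.5500)=-0.1702; B=V−Δ·S=44.9433
Verification: the root portfolio costs Δ(0,0)·S0 + B(0,0) = 13.4512, matching V0.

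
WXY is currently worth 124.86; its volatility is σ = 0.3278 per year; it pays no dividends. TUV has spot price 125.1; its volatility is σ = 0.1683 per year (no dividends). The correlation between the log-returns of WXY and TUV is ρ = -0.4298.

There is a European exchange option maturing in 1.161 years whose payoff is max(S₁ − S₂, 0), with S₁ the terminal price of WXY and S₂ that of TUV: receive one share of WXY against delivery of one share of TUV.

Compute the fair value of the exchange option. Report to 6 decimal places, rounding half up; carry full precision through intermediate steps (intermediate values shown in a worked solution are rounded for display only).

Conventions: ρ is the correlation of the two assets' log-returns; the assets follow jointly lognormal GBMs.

σ_eff = √(σ₁² + σ₂² − 2ρσ₁σ₂) = √(0.3278² + 0.1683² − 2·-0.4298·0.3278·0.1683) = 0.428020
d₁ = (ln(S₁/S₂) + (q₂ − q₁ + σ_eff²/2)T) / (σ_eff√T) = (ln(124.86/125.1) + (0.0 − 0.0 + 0.091600)·1.161) / 0.461190 = 0.226431
d₂ = d₁ − σ_eff√T = 0.226431 − 0.461190 = -0.234759
N(d₁) = 0.589567,  N(d₂) = 0.407198
V = S₁·e^{−q₁T}·N(d₁) − S₂·e^{−q₂T}·N(d₂) = 73.613328 − 50.940469 = 22.672859
Key observation: pricing in TUV-units makes this a unit-strike call on the ratio S₁/S₂ — the risk-free rate cancels and cannot affect the value.

exchange price = 22.672859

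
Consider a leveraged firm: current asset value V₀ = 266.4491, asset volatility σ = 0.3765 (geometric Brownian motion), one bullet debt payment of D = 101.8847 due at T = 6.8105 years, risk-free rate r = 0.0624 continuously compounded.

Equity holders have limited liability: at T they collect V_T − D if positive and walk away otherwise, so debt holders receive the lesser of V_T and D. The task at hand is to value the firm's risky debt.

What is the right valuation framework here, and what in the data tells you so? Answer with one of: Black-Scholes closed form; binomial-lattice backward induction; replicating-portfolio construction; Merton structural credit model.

Key observation: assets follow a GBM and default happens iff V_T < 101.8847; valuing claims on that split (equity as a call, risky debt as the residual) is the structural model's definition.

framework: Merton structural credit model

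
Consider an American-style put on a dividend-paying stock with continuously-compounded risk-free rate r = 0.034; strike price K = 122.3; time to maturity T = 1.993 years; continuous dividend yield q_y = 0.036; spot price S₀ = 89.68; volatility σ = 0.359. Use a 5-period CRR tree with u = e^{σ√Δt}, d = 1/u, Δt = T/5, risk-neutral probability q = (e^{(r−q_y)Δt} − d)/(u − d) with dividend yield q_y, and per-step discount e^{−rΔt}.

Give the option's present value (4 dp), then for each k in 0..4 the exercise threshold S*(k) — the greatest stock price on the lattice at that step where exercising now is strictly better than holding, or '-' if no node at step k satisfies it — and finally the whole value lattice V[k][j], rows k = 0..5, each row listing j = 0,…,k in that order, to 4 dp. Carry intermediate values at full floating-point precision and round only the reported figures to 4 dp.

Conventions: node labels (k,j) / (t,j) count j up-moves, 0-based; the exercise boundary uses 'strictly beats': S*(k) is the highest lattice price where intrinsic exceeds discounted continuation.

Δt=0.39860, u=1.25440, d=0.79720, q=0.44183, disc=e^(-rΔt)=0.98654
k=5 terminal: V=max(K-S,0) → 93.4249 76.8648 50.8074 9.8058 0.0000 0.0000
k=4: j=0 S=36.2208 intr=86.0792 cont=84.9490 V=86.0792[EX]; j=1 S=56.9937 intr=65.3063 cont=64.4721 V=65.3063[EX]; j=2 S=89.6800 intr=32.6200 cont=32.2514 V=32.6200[EX]; j=3 S=141.1122 intr=0.0000 cont=5.3996 V=5.3996[hold]; j=4 S=222.0412 intr=0.0000 cont=0.0000 V=0.0000[hold]  S*(4)=89.6800
k=3: j=0 S=45.4352 intr=76.8648 cont=75.8659 V=76.8648[EX]; j=1 S=71.4926 intr=50.8074 cont=50.1797 V=50.8074[EX]; j=2 S=112.4942 intr=9.8058 cont=20.3159 V=20.3159[hold]; j=3 S=177.0105 intr=0.0000 cont=2.9733 V=2.9733[hold]  S*(3)=71.4926
k=2: j=0 S=56.9937 intr=65.3063 cont=64.4721 V=65.3063[EX]; j=1 S=89.6800 intr=32.6200 cont=36.8326 V=36.8326[hold]; j=2 S=141.1122 intr=0.0000 cont=12.4830 V=12.4830[hold]  S*(2)=56.9937
k=1: j=0 S=71.4926 intr=50.8074 cont=52.0159 V=52.0159[hold]; j=1 S=112.4942 intr=9.8058 cont=25.7231 V=25.7231[hold]  S*(1)=-
k=0: j=0 S=89.6800 intr=32.6200 cont=39.8550 V=39.8550[hold]  S*(0)=-

price = 39.8550
boundary = - - 56.9937 71.4926 89.6800
tree:
39.8550
52.0159 25.7231
65.3063 36.8326 12.4830
76.8648 50.8074 20.3159 2.9733
86.0792 65.3063 32.6200 5.3996 0.0000
93.4249 76.8648 50.8074 9.8058 0.0000 0.0000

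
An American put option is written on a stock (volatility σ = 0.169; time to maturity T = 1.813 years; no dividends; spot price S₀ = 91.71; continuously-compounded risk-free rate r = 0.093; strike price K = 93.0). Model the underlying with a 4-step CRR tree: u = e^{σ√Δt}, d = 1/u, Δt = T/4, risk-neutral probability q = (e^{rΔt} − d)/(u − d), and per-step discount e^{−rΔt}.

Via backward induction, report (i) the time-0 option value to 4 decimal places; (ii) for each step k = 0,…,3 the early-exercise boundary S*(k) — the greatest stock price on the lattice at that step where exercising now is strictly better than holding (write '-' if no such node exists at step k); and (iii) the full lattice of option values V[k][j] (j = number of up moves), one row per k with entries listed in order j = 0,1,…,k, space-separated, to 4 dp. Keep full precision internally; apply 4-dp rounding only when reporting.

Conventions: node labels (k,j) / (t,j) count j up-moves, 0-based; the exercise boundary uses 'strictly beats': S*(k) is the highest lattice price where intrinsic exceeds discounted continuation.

params: Δt=0.45325 u=1.12050 d=0.89246 q=0.66038 e^(-rΔt)=0.95872
t_4 payoffs: 34.8211 19.9549 1.2900 0.0000 0.0000
t_3: node(3,0) S=65.1896 payoff=27.8104 vs cont=23.9717 → 27.8104 [stop]  node(3,1) S=81.8472 payoff=11.1528 vs cont=7.3141 → 11.1528 [stop]  node(3,2) S=102.7613 payoff=0.0000 vs cont=0.4200 → 0.4200 [wait]  node(3,3) S=129.0195 payoff=0.0000 vs cont=0.0000 → 0.0000 [wait]  ⇒ S*(3)=81.8472
t_2: node(2,0) S=73.0451 payoff=19.9549 vs cont=16.1162 → 19.9549 [stop]  node(2,1) S=91.7100 payoff=1.2900 vs cont=3.8973 → 3.8973 [wait]  node(2,2) S=115.1443 payoff=0.0000 vs cont=0.1368 → 0.1368 [wait]  ⇒ S*(2)=73.0451
t_1: node(1,0) S=81.8472 payoff=11.1528 vs cont=8.9649 → 11.1528 [stop]  node(1,1) S=102.7613 payoff=0.0000 vs cont=1.3556 → 1.3556 [wait]  ⇒ S*(1)=81.8472
t_0: node(0,0) S=91.7100 payoff=1.2900 vs cont=4.4896 → 4.4896 [wait]  ⇒ S*(0)=-

price = 4.4896
boundary = - 81.8472 73.0451 81.8472
tree:
4.4896
11.1528 1.3556
19.9549 3.8973 0.1368
27.8104 11.1528 0.4200 0.0000
34.8211 19.9549 1.2900 0.0000 0.0000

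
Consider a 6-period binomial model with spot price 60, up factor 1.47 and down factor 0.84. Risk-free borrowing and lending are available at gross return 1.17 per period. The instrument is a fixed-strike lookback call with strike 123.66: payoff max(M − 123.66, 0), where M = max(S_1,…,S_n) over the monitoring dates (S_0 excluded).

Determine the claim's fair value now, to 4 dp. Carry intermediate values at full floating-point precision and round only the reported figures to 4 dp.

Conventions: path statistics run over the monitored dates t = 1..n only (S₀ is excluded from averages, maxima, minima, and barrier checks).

Under the martingale measure an up-move has probability p* = 0.5238; value the claim as the probability-weighted average of per-path payoffs, discounted 6 periods at R = 1.17.
Enumerate all 2^6 = 64 price paths (U = up ×1.47, D = down ×0.84); each path with k up-moves has probability p*^k·(1−p*)^(6−k).
DDDDDD: M=50.4000, payoff=0.0000, prob=0.011660
UDDDDD: M=88.2000, payoff=0.0000, prob=0.012826
DUDDDD: M=74.0880, payoff=0.0000, prob=0.012826
UUDDDD: M=129.6540, payoff=5.9940, prob=0.014108
DDUDDD: M=62.2339, payoff=0.0000, prob=0.012826
UDUDDD: M=108.9094, payoff=0.0000, prob=0.014108
DUUDDD: M=108.9094, payoff=0.0000, prob=0.014108
UUUDDD: M=190.5914, payoff=66.9314, prob=0.015519
DDDUDD: M=52.2765, payoff=0.0000, prob=0.012826
UDDUDD: M=91.4839, payoff=0.0000, prob=0.014108
DUDUDD: M=91.4839, payoff=0.0000, prob=0.014108
UUDUDD: M=160.0968, payoff=36.4368, prob=0.015519
DDUUDD: M=91.4839, payoff=0.0000, prob=0.014108
UDUUDD: M=160.0968, payoff=36.4368, prob=0.015519
DUUUDD: M=160.0968, payoff=36.4368, prob=0.015519
UUUUDD: M=280.1693, payoff=156.5093, prob=0.017071
DDDDUD: M=50.4000, payoff=0.0000, prob=0.012826
UDDDUD: M=88.2000, payoff=0.0000, prob=0.014108
DUDDUD: M=76.8464, payoff=0.0000, prob=0.014108
UUDDUD: M=134.4813, payoff=10.8213, prob=0.015519
DDUDUD: M=76.8464, payoff=0.0000, prob=0.014108
UDUDUD: M=134.4813, payoff=10.8213, prob=0.015519
DUUDUD: M=134.4813, payoff=10.8213, prob=0.015519
UUUDUD: M=235.3422, payoff=111.6822, prob=0.017071
DDDUUD: M=76.8464, payoff=0.0000, prob=0.014108
UDDUUD: M=134.4813, payoff=10.8213, prob=0.015519
DUDUUD: M=134.4813, payoff=10.8213, prob=0.015519
UUDUUD: M=235.3422, payoff=111.6822, prob=0.017071
DDUUUD: M=134.4813, payoff=10.8213, prob=0.015519
UDUUUD: M=235.3422, payoff=111.6822, prob=0.017071
DUUUUD: M=235.3422, payoff=111.6822, prob=0.017071
UUUUUD: M=411.8489, payoff=288.1889, prob=0.018778
DDDDDU: M=50.4000, payoff=0.0000, prob=0.012826
UDDDDU: M=88.2000, payoff=0.0000, prob=0.014108
DUDDDU: M=74.0880, payoff=0.0000, prob=0.014108
UUDDDU: M=129.6540, payoff=5.9940, prob=0.015519
DDUDDU: M=64.5510, payoff=0.0000, prob=0.014108
UDUDDU: M=112.9643, payoff=0.0000, prob=0.015519
DUUDDU: M=112.9643, payoff=0.0000, prob=0.015519
UUUDDU: M=197.6875, payoff=74.0275, prob=0.017071
DDDUDU: M=64.5510, payoff=0.0000, prob=0.014108
UDDUDU: M=112.9643, payoff=0.0000, prob=0.015519
DUDUDU: M=112.9643, payoff=0.0000, prob=0.015519
UUDUDU: M=197.6875, payoff=74.0275, prob=0.017071
DDUUDU: M=112.9643, payoff=0.0000, prob=0.015519
UDUUDU: M=197.6875, payoff=74.0275, prob=0.017071
DUUUDU: M=197.6875, payoff=74.0275, prob=0.017071
UUUUDU: M=345.9531, payoff=222.2931, prob=0.018778
DDDDUU: M=64.5510, payoff=0.0000, prob=0.014108
UDDDUU: M=112.9643, payoff=0.0000, prob=0.015519
DUDDUU: M=112.9643, payoff=0.0000, prob=0.015519
UUDDUU: M=197.6875, payoff=74.0275, prob=0.017071
DDUDUU: M=112.9643, payoff=0.0000, prob=0.015519
UDUDUU: M=197.6875, payoff=74.0275, prob=0.017071
DUUDUU: M=197.6875, payoff=74.0275, prob=0.017071
UUUDUU: M=345.9531, payoff=222.2931, prob=0.018778
DDDUUU: M=112.9643, payoff=0.0000, prob=0.015519
UDDUUU: M=197.6875, payoff=74.0275, prob=0.017071
DUDUUU: M=197.6875, payoff=74.0275, prob=0.017071
UUDUUU: M=345.9531, payoff=222.2931, prob=0.018778
DDUUUU: M=197.6875, payoff=74.0275, prob=0.017071
UDUUUU: M=345.9531, payoff=222.2931, prob=0.018778
DUUUUU: M=345.9531, payoff=222.2931, prob=0.018778
UUUUUU: M=605.4179, payoff=481.7579, prob=0.020656
Price = Σ prob·payoff / R^6 = 63.088844 / 2.565164 = 24.5945

price = 24.5945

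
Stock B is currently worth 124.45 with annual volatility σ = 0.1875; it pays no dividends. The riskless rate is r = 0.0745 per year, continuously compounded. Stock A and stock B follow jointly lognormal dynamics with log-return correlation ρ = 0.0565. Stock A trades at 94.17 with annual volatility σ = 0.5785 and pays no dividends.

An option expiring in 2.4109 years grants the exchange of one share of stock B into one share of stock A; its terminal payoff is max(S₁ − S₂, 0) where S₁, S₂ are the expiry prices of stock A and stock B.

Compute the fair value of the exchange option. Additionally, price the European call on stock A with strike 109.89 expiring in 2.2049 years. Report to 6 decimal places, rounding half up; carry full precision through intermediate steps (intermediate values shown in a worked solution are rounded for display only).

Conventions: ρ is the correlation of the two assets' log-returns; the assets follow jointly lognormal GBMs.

exchange price = 25.554042
price(stock A call K=109.89) = 31.617417

σ_eff = √(σ₁² + σ₂² − 2ρσ₁σ₂) = √(0.5785² + 0.1875² − 2·0.0565·0.5785·0.1875) = 0.597964
d₁ = (ln(S₁/S₂) + (q₂ − q₁ + σ_eff²/2)T) / (σ_eff√T) = (ln(94.17/124.45) + (0.0 − 0.0 + 0.178781)·2.4109) / 0.928464 = 0.163948
d₂ = d₁ − σ_eff√T = 0.163948 − 0.928464 = -0.764515
N(d₁) = 0.565114,  N(d₂) = 0.222280
V = S₁·e^{−q₁T}·N(d₁) − S₂·e^{−q₂T}·N(d₂) = 53.216797 − 27.662756 = 25.554042
[vanilla: stock A call K=109.89]
σ√T = 0.5785·√2.2049 = 0.859009
d₁ = (ln(S/K) + (r+σ²/2)T) / (σ√T) = (ln(94.17/109.89) + (0.0745+0.5785²/2)·2.2049) / 0.859009 = (-0.154378 + 0.533213) / 0.859009 = 0.441014
d₂ = d₁ − σ√T = 0.441014 − 0.859009 = -0.417995
e^{−rT} = 0.848517
N(d₁) = 0.670399,  N(d₂) = 0.337975
price = S·N(d₁) − K·e^{−rT}·N(d₂) = 63.131440 − 31.514022 = 31.617417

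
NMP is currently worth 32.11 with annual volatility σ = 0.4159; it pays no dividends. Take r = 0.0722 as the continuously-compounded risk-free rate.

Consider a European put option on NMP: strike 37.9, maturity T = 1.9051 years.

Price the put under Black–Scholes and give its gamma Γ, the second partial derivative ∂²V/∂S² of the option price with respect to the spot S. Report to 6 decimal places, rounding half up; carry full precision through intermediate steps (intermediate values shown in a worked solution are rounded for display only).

price = 7.826140
Γ = 0.021040

σ√T = 0.4159·√1.9051 = 0.574047
d₁ = (ln(S/K) + (r+σ²/2)T) / (σ√T) = (ln(32.11/37.9) + (0.0722+0.4159²/2)·1.9051) / 0.574047 = (-0.165784 + 0.302313) / 0.574047 = 0.237837
d₂ = d₁ − σ√T = 0.237837 − 0.574047 = -0.336210
e^{−rT} = 0.871492
N(−d₁) = 0.406004,  N(−d₂) = 0.631644
Put price V = K·e^{−rT}·N(−d₂) − S·N(−d₁) = 20.862917 − 13.036778 = 7.826140
φ(d₁) = (1/√(2π))·e^{−d₁²/2} = 0.387817
Γ = φ(d₁) / (S·σ·√T) = 0.021040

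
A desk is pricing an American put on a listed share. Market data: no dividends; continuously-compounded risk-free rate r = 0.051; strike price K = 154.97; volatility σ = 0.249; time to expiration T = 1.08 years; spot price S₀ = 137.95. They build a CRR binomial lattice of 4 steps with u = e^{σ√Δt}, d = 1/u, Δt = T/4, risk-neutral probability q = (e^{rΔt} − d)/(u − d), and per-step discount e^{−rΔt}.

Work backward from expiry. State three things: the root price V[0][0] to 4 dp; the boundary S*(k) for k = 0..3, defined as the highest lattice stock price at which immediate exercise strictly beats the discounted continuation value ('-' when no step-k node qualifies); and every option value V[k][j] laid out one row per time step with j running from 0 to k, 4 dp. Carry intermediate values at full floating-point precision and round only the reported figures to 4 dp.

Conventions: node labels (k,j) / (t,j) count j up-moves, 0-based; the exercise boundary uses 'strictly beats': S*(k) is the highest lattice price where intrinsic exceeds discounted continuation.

price = 21.8242
boundary = - 121.2079 106.4976 121.2079
tree:
21.8242
33.7621 11.4351
48.4724 20.0785 3.7969
61.3973 33.7621 8.0389 0.0000
72.7536 48.4724 17.0200 0.0000 0.0000

params: Δt=0.27000 u=1.13813 d=0.87864 q=0.52113 e^(-rΔt)=0.98632
t_4 payoffs: 72.7536 48.4724 17.0200 0.0000 0.0000
t_3: node(3,0) S=93.5727 payoff=61.3973 vs cont=59.2780 → 61.3973 [stop]  node(3,1) S=121.2079 payoff=33.7621 vs cont=31.6428 → 33.7621 [stop]  node(3,2) S=157.0047 payoff=0.0000 vs cont=8.0389 → 8.0389 [wait]  node(3,3) S=203.3734 payoff=0.0000 vs cont=0.0000 → 0.0000 [wait]  ⇒ S*(3)=121.2079
t_2: node(2,0) S=106.4976 payoff=48.4724 vs cont=46.3530 → 48.4724 [stop]  node(2,1) S=137.9500 payoff=17.0200 vs cont=20.0785 → 20.0785 [wait]  node(2,2) S=178.6913 payoff=0.0000 vs cont=3.7969 → 3.7969 [wait]  ⇒ S*(2)=106.4976
t_1: node(1,0) S=121.2079 payoff=33.7621 vs cont=33.2149 → 33.7621 [stop]  node(1,1) S=157.0047 payoff=0.0000 vs cont=11.4351 → 11.4351 [wait]  ⇒ S*(1)=121.2079
t_0: node(0,0) S=137.9500 payoff=17.0200 vs cont=21.8242 → 21.8242 [wait]  ⇒ S*(0)=-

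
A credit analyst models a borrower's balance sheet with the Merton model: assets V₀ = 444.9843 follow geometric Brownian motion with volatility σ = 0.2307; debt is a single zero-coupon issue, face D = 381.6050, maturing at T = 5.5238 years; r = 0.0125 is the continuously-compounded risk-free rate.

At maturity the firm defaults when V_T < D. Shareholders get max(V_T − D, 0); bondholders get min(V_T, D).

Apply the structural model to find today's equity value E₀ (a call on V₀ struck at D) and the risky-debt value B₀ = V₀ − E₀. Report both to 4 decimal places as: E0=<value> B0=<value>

Work the structural quantities from V₀ = 444.9843 against face 381.6050:
d₁ = [ln(V₀/D) + (r + σ²/2)T] / (σ√T)
   = [ln(444.9843/381.6050) + (0.0125 + 0.5·0.2307²)·5.5238] / (0.2307·√5.5238)
   = [0.153653 + 0.216043] / 0.542209 = 0.681833
d₂ = d₁ − σ√T = 0.681833 − 0.542209 = 0.139624
N(d₁) = 0.752328,  N(d₂) = 0.555521,  e^(−rT) = 0.933282
E₀ = V₀·N(d₁) − D·e^(−rT)·N(d₂)
   = 444.9843·0.752328 − 381.6050·0.933282·0.555521 = 136.927690
B₀ = V₀ − E₀ = 444.9843 − 136.927690 = 308.056610

E0=136.9277 B0=308.0566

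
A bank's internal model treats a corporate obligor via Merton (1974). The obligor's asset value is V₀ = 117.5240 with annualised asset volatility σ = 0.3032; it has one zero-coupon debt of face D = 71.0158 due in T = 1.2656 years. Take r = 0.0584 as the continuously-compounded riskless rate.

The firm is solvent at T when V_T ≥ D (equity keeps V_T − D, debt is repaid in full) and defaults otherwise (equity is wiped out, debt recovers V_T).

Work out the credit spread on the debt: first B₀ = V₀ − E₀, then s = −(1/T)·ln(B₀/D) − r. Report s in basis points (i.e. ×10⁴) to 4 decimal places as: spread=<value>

spread=66.3933

With assets at 117.5240 and a single debt payment of 71.0158 at 1.2656 years:
d₁ = [ln(V₀/D) + (r + σ²/2)T] / (σ√T)
   = [ln(117.5240/71.0158) + (0.0584 + 0.5·0.3032²)·1.2656] / (0.3032·√1.2656)
   = [0.503740 + 0.132084] / 0.341097 = 1.864060
d₂ = d₁ − σ√T = 1.864060 − 0.341097 = 1.522964
N(d₁) = 0.968843,  N(d₂) = 0.936116,  e^(−rT) = 0.928754
E₀ = V₀·N(d₁) − D·e^(−rT)·N(d₂)
   = 117.5240·0.968843 − 71.0158·0.928754·0.936116 = 52.119660
B₀ = V₀ − E₀ = 117.5240 − 52.119660 = 65.404340
spread = −(1/T)·ln(B₀/D) − r = −(1/1.2656)·ln(65.404340/71.0158) − 0.0584 = 0.00663933
in basis points: 0.00663933 × 10⁴ = 66.3933 bp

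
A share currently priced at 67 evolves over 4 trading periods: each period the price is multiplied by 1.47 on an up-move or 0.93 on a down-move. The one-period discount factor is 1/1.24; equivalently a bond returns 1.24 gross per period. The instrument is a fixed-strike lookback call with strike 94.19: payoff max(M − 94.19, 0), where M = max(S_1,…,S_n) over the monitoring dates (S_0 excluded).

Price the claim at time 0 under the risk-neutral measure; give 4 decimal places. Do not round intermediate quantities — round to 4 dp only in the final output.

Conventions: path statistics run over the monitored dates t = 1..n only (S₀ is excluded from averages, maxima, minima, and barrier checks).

Set p* = 0.5741 (from d < R < u); the path-dependent value is the discounted p*-expectation over all price paths.
Enumerate all 2^4 = 16 price paths (U = up ×1.47, D = down ×0.93); each path with k up-moves has probability p*^k·(1−p*)^(4−k).
DDDD: M=62.3100, payoff=0.0000, prob=0.032911
UDDD: M=98.4900, payoff=4.3000, prob=0.044358
DUDD: M=91.5957, payoff=0.0000, prob=0.044358
UUDD: M=144.7803, payoff=50.5903, prob=0.059787
DDUD: M=85.1840, payoff=0.0000, prob=0.044358
UDUD: M=134.6457, payoff=40.4557, prob=0.059787
DUUD: M=134.6457, payoff=40.4557, prob=0.059787
UUUD: M=212.8270, payoff=118.6370, prob=0.080582
DDDU: M=79.2211, payoff=0.0000, prob=0.044358
UDDU: M=125.2205, payoff=31.0305, prob=0.059787
DUDU: M=125.2205, payoff=31.0305, prob=0.059787
UUDU: M=197.9291, payoff=103.7391, prob=0.080582
DDUU: M=125.2205, payoff=31.0305, prob=0.059787
UDUU: M=197.9291, payoff=103.7391, prob=0.080582
DUUU: M=197.9291, payoff=103.7391, prob=0.080582
UUUU: M=312.8558, payoff=218.6658, prob=0.108610
Price = Σ prob·payoff / R^4 = 72.006315 / 2.364214 = 30.4568

price = 30.4568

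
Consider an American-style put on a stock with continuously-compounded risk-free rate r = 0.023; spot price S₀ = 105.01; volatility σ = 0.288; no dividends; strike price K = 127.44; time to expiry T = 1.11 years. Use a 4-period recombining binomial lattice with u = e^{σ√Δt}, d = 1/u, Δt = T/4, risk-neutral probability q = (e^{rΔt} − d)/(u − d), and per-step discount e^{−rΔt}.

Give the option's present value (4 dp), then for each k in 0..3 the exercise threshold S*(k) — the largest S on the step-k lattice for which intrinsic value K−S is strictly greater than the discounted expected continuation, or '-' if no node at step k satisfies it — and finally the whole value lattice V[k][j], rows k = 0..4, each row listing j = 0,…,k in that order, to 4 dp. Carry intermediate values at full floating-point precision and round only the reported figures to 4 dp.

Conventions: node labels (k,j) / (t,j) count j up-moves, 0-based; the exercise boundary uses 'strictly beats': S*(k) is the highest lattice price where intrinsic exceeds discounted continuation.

params: Δt=0.27750 u=1.16383 d=0.85923 q=0.48317 e^(-rΔt)=0.99364
t_4 payoffs: 70.2029 49.9128 22.4300 0.0000 0.0000
t_3: node(3,0) S=66.6140 payoff=60.8260 vs cont=60.0152 → 60.8260 [stop]  node(3,1) S=90.2282 payoff=37.2118 vs cont=36.4010 → 37.2118 [stop]  node(3,2) S=122.2134 payoff=5.2266 vs cont=11.5188 → 11.5188 [wait]  node(3,3) S=165.5372 payoff=0.0000 vs cont=0.0000 → 0.0000 [wait]  ⇒ S*(3)=90.2282
t_2: node(2,0) S=77.5272 payoff=49.9128 vs cont=49.1020 → 49.9128 [stop]  node(2,1) S=105.0100 payoff=22.4300 vs cont=24.6401 → 24.6401 [wait]  node(2,2) S=142.2353 payoff=0.0000 vs cont=5.9155 → 5.9155 [wait]  ⇒ S*(2)=77.5272
t_1: node(1,0) S=90.2282 payoff=37.2118 vs cont=37.4620 → 37.4620 [wait]  node(1,1) S=122.2134 payoff=5.2266 vs cont=15.4938 → 15.4938 [wait]  ⇒ S*(1)=-
t_0: node(0,0) S=105.0100 payoff=22.4300 vs cont=26.6769 → 26.6769 [wait]  ⇒ S*(0)=-

price = 26.6769
boundary = - - 77.5272 90.2282
tree:
26.6769
37.4620 15.4938
49.9128 24.6401 5.9155
60.8260 37.2118 11.5188 0.0000
70.2029 49.9128 22.4300 0.0000 0.0000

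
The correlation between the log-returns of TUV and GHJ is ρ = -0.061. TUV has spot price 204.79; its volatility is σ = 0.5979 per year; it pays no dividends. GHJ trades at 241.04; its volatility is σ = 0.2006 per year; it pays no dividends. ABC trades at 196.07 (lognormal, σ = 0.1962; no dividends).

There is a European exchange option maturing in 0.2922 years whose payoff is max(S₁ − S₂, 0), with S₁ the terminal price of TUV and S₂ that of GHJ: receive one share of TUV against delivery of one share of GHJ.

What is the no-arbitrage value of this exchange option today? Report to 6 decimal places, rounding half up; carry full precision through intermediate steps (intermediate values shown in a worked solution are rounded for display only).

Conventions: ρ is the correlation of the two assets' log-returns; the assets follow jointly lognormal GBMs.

exchange price = 15.872332

σ_eff = √(σ₁² + σ₂² − 2ρσ₁σ₂) = √(0.5979² + 0.2006² − 2·-0.061·0.5979·0.2006) = 0.642151
d₁ = (ln(S₁/S₂) + (q₂ − q₁ + σ_eff²/2)T) / (σ_eff√T) = (ln(204.79/241.04) + (0.0 − 0.0 + 0.206179)·0.2922) / 0.347118 = -0.295958
d₂ = d₁ − σ_eff√T = -0.295958 − 0.347118 = -0.643076
N(d₁) = 0.383631,  N(d₂) = 0.260087
V = S₁·e^{−q₁T}·N(d₁) − S₂·e^{−q₂T}·N(d₂) = 78.563780 − 62.691449 = 15.872332
Key observation: no risk-free rate is needed — with the second asset as numeraire the exchange option is a call on the ratio S₁/S₂, and r cancels out of the value.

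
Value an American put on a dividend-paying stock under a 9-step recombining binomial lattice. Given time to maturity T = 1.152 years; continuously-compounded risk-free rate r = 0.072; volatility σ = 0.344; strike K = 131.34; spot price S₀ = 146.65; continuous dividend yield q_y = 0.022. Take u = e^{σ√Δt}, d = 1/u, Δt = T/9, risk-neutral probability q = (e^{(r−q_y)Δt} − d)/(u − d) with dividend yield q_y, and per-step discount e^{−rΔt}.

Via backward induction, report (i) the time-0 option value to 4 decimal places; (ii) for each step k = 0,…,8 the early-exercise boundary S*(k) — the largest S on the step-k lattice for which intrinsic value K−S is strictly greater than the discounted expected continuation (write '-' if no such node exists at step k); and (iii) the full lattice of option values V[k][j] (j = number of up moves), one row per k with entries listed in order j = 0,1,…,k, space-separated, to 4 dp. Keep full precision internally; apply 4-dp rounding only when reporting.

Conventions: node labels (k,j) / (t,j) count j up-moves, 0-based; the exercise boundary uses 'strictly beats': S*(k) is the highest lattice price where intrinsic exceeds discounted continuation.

Δt=0.12800  u=1.13097  d=0.88420  q=0.49529  discount=0.99083
step 9 (expiry): payoffs max(K−S,0) = 82.8969 69.3771 52.0840 29.9647 1.6722 0.0000 0.0000 0.0000 0.0000 0.0000
step 8: (k=8,j=0): S=54.7876, K−S=76.5524, hold=75.5016 ⇒ V=76.5524 exercise | (k=8,j=1): S=70.0781, K−S=61.2619, hold=60.2541 ⇒ V=61.2619 exercise | (k=8,j=2): S=89.6359, K−S=41.7041, hold=40.7513 ⇒ V=41.7041 exercise | (k=8,j=3): S=114.6521, K−S=16.6879, hold=15.8054 ⇒ V=16.6879 exercise | (k=8,j=4): S=146.6500, K−S=0.0000, hold=0.8362 ⇒ V=0.8362 continue | (k=8,j=5): S=187.5781, K−S=0.0000, hold=0.0000 ⇒ V=0.0000 continue | (k=8,j=6): S=239.9286, K−S=0.0000, hold=0.0000 ⇒ V=0.0000 continue | (k=8,j=7): S=306.8895, K−S=0.0000, hold=0.0000 ⇒ V=0.0000 continue | (k=8,j=8): S=392.5384, K−S=0.0000, hold=0.0000 ⇒ V=0.0000 continue  boundary S*=114.6521
step 7: (k=7,j=0): S=61.9629, K−S=69.3771, hold=68.3464 ⇒ V=69.3771 exercise | (k=7,j=1): S=79.2560, K−S=52.0840, hold=51.1020 ⇒ V=52.0840 exercise | (k=7,j=2): S=101.3753, K−S=29.9647, hold=29.0449 ⇒ V=29.9647 exercise | (k=7,j=3): S=129.6678, K−S=1.6722, hold=8.7557 ⇒ V=8.7557 continue | (k=7,j=4): S=165.8563, K−S=0.0000, hold=0.4182 ⇒ V=0.4182 continue | (k=7,j=5): S=212.1446, K−S=0.0000, hold=0.0000 ⇒ V=0.0000 continue | (k=7,j=6): S=271.3514, K−S=0.0000, hold=0.0000 ⇒ V=0.0000 continue | (k=7,j=7): S=347.0820, K−S=0.0000, hold=0.0000 ⇒ V=0.0000 continue  boundary S*=101.3753
step 6: (k=6,j=0): S=70.0781, K−S=61.2619, hold=60.2541 ⇒ V=61.2619 exercise | (k=6,j=1): S=89.6359, K−S=41.7041, hold=40.7513 ⇒ V=41.7041 exercise | (k=6,j=2): S=114.6521, K−S=16.6879, hold=19.2816 ⇒ V=19.2816 continue | (k=6,j=3): S=146.6500, K−S=0.0000, hold=4.5838 ⇒ V=4.5838 continue | (k=6,j=4): S=187.5781, K−S=0.0000, hold=0.2091 ⇒ V=0.2091 continue | (k=6,j=5): S=239.9286, K−S=0.0000, hold=0.0000 ⇒ V=0.0000 continue | (k=6,j=6): S=306.8895, K−S=0.0000, hold=0.0000 ⇒ V=0.0000 continue  boundary S*=89.6359
step 5: (k=5,j=0): S=79.2560, K−S=52.0840, hold=51.1020 ⇒ V=52.0840 exercise | (k=5,j=1): S=101.3753, K−S=29.9647, hold=30.3178 ⇒ V=30.3178 continue | (k=5,j=2): S=129.6678, K−S=1.6722, hold=11.8918 ⇒ V=11.8918 continue | (k=5,j=3): S=165.8563, K−S=0.0000, hold=2.3949 ⇒ V=2.3949 continue | (k=5,j=4): S=212.1446, K−S=0.0000, hold=0.1046 ⇒ V=0.1046 continue | (k=5,j=5): S=271.3514, K−S=0.0000, hold=0.0000 ⇒ V=0.0000 continue  boundary S*=79.2560
step 4: (k=4,j=0): S=89.6359, K−S=41.7041, hold=40.9245 ⇒ V=41.7041 exercise | (k=4,j=1): S=114.6521, K−S=16.6879, hold=20.9972 ⇒ V=20.9972 continue | (k=4,j=2): S=146.6500, K−S=0.0000, hold=7.1222 ⇒ V=7.1222 continue | (k=4,j=3): S=187.5781, K−S=0.0000, hold=1.2490 ⇒ V=1.2490 continue | (k=4,j=4): S=239.9286, K−S=0.0000, hold=0.0523 ⇒ V=0.0523 continue  boundary S*=89.6359
step 3: (k=3,j=0): S=101.3753, K−S=29.9647, hold=31.1597 ⇒ V=31.1597 continue | (k=3,j=1): S=129.6678, K−S=1.6722, hold=13.9955 ⇒ V=13.9955 continue | (k=3,j=2): S=165.8563, K−S=0.0000, hold=4.1746 ⇒ V=4.1746 continue | (k=3,j=3): S=212.1446, K−S=0.0000, hold=0.6502 ⇒ V=0.6502 continue  boundary S*=-
step 2: (k=2,j=0): S=114.6521, K−S=16.6879, hold=22.4506 ⇒ V=22.4506 continue | (k=2,j=1): S=146.6500, K−S=0.0000, hold=9.0475 ⇒ V=9.0475 continue | (k=2,j=2): S=187.5781, K−S=0.0000, hold=2.4067 ⇒ V=2.4067 continue  boundary S*=-
step 1: (k=1,j=0): S=129.6678, K−S=1.6722, hold=15.6671 ⇒ V=15.6671 continue | (k=1,j=1): S=165.8563, K−S=0.0000, hold=5.7056 ⇒ V=5.7056 continue  boundary S*=-
step 0: (k=0,j=0): S=146.6500, K−S=0.0000, hold=10.6348 ⇒ V=10.6348 continue  boundary S*=-

price = 10.6348
boundary = - - - - 89.6359 79.2560 89.6359 101.3753 114.6521
tree:
10.6348
15.6671 5.7056
22.4506 9.0475 2.4067
31.1597 13.9955 4.1746 0.6502
41.7041 20.9972 7.1222 1.2490 0.0523
52.0840 30.3178 11.8918 2.3949 0.1046 0.0000
61.2619 41.7041 19.2816 4.5838 0.2091 0.0000 0.0000
69.3771 52.0840 29.9647 8.7557 0.4182 0.0000 0.0000 0.0000
76.5524 61.2619 41.7041 16.6879 0.8362 0.0000 0.0000 0.0000 0.0000
82.8969 69.3771 52.0840 29.9647 1.6722 0.0000 0.0000 0.0000 0.0000 0.0000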